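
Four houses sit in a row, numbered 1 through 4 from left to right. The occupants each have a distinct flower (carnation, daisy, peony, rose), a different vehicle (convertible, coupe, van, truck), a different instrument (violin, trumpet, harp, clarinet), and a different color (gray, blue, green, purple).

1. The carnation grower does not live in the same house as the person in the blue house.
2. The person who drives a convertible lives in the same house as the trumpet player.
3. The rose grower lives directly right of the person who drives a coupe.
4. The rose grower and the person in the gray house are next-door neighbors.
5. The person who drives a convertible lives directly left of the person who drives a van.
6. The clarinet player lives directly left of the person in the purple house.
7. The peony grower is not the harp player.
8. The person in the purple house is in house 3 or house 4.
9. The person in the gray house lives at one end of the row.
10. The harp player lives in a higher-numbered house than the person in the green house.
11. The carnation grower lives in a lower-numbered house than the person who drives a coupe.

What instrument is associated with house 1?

Clue 4: the rose grower is in house 3.
From clue 4, the person in the gray house must be in house 4.
The only color still possible for house 3 is purple.
From clue 3, the person who drives a coupe must be in house 2.
Clue 6 places the clarinet player in house 2.
From clue 11, the carnation grower must be in house 1.
From clue 1, the person in the blue house must be in house 2.
The person who drives a convertible is in house 3 (clue 5).
Clue 5 places the person who drives a van in house 4.
House 1's vehicle must be truck (nothing else left).
So house 1 gets green for color.
From clue 2, the trumpet player must be in house 3.
So house 1 gets violin for instrument.
That leaves harp as the instrument for house 4.
From clue 7, the peony grower must be in house 2.
House 4's flower must be daisy (nothing else left).
So: house 1 = carnation/truck/violin/green, house 2 = peony/coupe/clarinet/blue, house 3 = rose/convertible/trumpet/purple, house 4 = daisy/van/harp/gray.

violin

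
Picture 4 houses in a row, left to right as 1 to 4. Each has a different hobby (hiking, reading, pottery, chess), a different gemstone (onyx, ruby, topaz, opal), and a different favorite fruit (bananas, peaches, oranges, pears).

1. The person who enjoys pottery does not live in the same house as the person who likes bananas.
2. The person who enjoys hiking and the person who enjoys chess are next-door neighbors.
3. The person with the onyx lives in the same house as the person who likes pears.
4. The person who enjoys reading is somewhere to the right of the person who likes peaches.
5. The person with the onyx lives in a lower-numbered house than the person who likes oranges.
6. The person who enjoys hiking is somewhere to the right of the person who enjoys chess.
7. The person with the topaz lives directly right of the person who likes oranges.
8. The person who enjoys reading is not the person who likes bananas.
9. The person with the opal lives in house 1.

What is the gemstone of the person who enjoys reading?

By clue 9, the person with the opal is in house 1.
By clue 5, the person with the onyx is in house 2.
The person who likes oranges is in house 3 (clue 5).
The person with the topaz is in house 4 (clue 7).
So house 3 gets ruby for gemstone.
The only favorite fruit still possible for house 2 is pears.
So house 4 gets bananas for favorite fruit.
House 4's hobby must be hiking (nothing else left).
So house 1 gets peaches for favorite fruit.
From clue 2, the person who enjoys chess must be in house 3.
House 1 hobby: only pottery fits.
House 2's hobby must be reading (nothing else left).
So: house 1 = pottery/opal/peaches, house 2 = reading/onyx/pears, house 3 = chess/ruby/oranges, house 4 = hiking/topaz/bananas.

onyx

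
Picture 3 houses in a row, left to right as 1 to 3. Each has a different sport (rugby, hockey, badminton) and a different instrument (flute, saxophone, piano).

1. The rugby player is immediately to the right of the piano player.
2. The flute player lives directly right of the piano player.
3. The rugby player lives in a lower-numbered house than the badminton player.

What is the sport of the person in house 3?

badminton

Clue 3 places the rugby player in house 2.
Clue 3: the badminton player is in house 3.
So house 1 gets hockey for sport.
By clue 1, the piano player is in house 1.
The flute player is in house 2 (clue 2).
That leaves saxophone as the instrument for house 3.
So: house 1 = hockey/piano, house 2 = rugby/flute, house 3 = badminton/saxophone.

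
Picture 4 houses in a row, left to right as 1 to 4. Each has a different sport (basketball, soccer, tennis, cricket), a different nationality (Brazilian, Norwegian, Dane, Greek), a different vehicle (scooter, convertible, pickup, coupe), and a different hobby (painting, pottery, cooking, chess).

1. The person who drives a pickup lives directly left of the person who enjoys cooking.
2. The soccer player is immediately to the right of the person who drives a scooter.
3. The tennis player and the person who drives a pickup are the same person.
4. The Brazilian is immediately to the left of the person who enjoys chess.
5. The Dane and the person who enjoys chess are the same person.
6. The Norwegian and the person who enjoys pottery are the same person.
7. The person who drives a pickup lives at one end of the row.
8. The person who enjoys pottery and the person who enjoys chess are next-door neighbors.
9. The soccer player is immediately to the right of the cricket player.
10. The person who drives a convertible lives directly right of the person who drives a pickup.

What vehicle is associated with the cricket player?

scooter

From clue 7, the person who drives a pickup must be in house 1.
By clue 10, the person who drives a convertible is in house 2.
So house 4 gets coupe for vehicle.
The person who enjoys cooking is in house 2 (clue 1).
By clue 2, the soccer player is in house 4.
Clue 3: the tennis player is in house 1.
Clue 9: the cricket player is in house 3.
House 2's sport must be basketball (nothing else left).
So house 3 gets scooter for vehicle.
House 1's hobby must be painting (nothing else left).
House 1 nationality: only Greek fits.
House 2's nationality must be Brazilian (nothing else left).
By clue 4, the person who enjoys chess is in house 3.
Clue 5: the Dane is in house 3.
From clue 8, the person who enjoys pottery must be in house 4.
The only nationality still possible for house 4 is Norwegian.
So: house 1 = tennis/Greek/pickup/painting, house 2 = basketball/Brazilian/convertible/cooking, house 3 = cricket/Dane/scooter/chess, house 4 = soccer/Norwegian/coupe/pottery.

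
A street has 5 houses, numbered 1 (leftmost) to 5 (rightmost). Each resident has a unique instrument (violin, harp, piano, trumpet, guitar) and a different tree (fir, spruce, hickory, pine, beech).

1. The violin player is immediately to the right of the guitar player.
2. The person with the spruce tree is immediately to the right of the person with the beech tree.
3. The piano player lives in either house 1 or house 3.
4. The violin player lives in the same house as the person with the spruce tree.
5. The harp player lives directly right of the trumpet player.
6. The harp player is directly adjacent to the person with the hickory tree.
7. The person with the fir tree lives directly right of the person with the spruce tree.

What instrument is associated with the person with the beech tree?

So house 5 gets harp for instrument.
From clue 5, the trumpet player must be in house 4.
From clue 6, the person with the hickory tree must be in house 4.
The person with the fir tree is in house 3 (clue 7).
Clue 7: the person with the spruce tree is in house 2.
House 1 tree: only beech fits.
House 5 tree: only pine fits.
By clue 4, the violin player is in house 2.
So house 1 gets guitar for instrument.
So house 3 gets piano for instrument.
So: house 1 = guitar/beech, house 2 = violin/spruce, house 3 = piano/fir, house 4 = trumpet/hickory, house 5 = harp/pine.

guitar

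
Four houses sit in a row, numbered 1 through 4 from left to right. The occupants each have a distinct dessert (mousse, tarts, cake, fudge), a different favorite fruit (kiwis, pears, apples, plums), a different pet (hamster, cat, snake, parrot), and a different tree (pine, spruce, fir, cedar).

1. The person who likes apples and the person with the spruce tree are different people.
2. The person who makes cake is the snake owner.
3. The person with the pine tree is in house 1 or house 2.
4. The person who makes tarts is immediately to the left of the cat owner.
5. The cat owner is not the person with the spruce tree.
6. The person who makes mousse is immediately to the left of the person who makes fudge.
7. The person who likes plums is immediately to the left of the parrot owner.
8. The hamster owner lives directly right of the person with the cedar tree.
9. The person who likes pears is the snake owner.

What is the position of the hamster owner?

2

House 1's pet must be snake (nothing else left).
The person who makes cake is in house 1 (clue 2).
Clue 9 places the person who likes pears in house 1.
The only dessert still possible for house 4 is fudge.
Clue 6 places the person who makes mousse in house 3.
The only dessert still possible for house 2 is tarts.
House 2 pet: only hamster fits.
By clue 4, the cat owner is in house 3.
Clue 8 places the person with the cedar tree in house 1.
So house 4 gets parrot for pet.
So house 3 gets fir for tree.
So house 4 gets spruce for tree.
By clue 7, the person who likes plums is in house 3.
So house 4 gets kiwis for favorite fruit.
That leaves pine as the tree for house 2.
That leaves apples as the favorite fruit for house 2.
So: house 1 = cake/pears/snake/cedar, house 2 = tarts/apples/hamster/pine, house 3 = mousse/plums/cat/fir, house 4 = fudge/kiwis/parrot/spruce.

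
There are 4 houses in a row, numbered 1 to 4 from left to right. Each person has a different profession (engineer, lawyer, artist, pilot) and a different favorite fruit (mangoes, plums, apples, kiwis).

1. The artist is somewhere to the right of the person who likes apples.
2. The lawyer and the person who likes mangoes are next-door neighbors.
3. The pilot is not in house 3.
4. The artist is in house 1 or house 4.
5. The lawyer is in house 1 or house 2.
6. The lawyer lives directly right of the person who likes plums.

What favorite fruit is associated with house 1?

The artist is in house 4 (clue 4).
Clue 6: the lawyer is in house 2.
The person who likes plums is in house 1 (clue 6).
The only profession still possible for house 1 is pilot.
House 3's profession must be engineer (nothing else left).
Clue 2: the person who likes mangoes is in house 3.
So house 2 gets apples for favorite fruit.
The only favorite fruit still possible for house 4 is kiwis.
So: house 1 = pilot/plums, house 2 = lawyer/apples, house 3 = engineer/mangoes, house 4 = artist/kiwis.

plums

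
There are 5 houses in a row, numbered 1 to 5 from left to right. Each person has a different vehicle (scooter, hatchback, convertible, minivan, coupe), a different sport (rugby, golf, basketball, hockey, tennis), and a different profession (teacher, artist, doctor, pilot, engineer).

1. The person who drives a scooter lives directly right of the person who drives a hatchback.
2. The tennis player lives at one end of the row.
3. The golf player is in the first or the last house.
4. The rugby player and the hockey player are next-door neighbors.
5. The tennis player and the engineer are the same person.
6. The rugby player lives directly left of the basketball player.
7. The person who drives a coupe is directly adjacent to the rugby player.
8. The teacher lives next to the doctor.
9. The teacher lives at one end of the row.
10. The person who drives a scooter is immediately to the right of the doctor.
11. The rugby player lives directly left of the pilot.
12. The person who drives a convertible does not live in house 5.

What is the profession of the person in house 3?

The person who drives a hatchback is narrowed to house 2 or 4; consider each.
Placing it in house 4 leads to a contradiction, so it's in house 2.
Clue 1: the person who drives a scooter is in house 3.
Clue 10 places the doctor in house 2.
Clue 8 places the teacher in house 1.
House 5's profession must be engineer (nothing else left).
Clue 5 places the tennis player in house 5.
The only vehicle still possible for house 5 is minivan.
House 1's sport must be golf (nothing else left).
The person who drives a convertible is narrowed to house 1 or 4; consider each.
Placing it in house 4 leads to a contradiction, so it's in house 1.
So house 4 gets coupe for vehicle.
From clue 7, the rugby player must be in house 3.
By clue 11, the pilot is in house 4.
House 2 sport: only hockey fits.
House 4's sport must be basketball (nothing else left).
That leaves artist as the profession for house 3.
So: house 1 = convertible/golf/teacher, house 2 = hatchback/hockey/doctor, house 3 = scooter/rugby/artist, house 4 = coupe/basketball/pilot, house 5 = minivan/tennis/engineer.

artist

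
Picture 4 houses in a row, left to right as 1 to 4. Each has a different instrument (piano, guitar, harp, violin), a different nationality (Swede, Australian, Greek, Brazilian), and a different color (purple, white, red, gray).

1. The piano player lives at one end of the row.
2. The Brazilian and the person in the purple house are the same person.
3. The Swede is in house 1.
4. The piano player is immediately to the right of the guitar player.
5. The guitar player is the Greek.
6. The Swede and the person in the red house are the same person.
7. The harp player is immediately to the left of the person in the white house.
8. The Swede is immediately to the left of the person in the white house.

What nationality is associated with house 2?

From clue 3, the Swede must be in house 1.
The piano player is in house 4 (clue 4).
Clue 4: the guitar player is in house 3.
Clue 5 places the Greek in house 3.
Clue 6: the person in the red house is in house 1.
The person in the white house is in house 2 (clue 8).
Clue 2 places the Brazilian in house 4.
From clue 2, the person in the purple house must be in house 4.
Clue 7 places the harp player in house 1.
That leaves violin as the instrument for house 2.
The only nationality still possible for house 2 is Australian.
House 3 color: only gray fits.
So: house 1 = harp/Swede/red, house 2 = violin/Australian/white, house 3 = guitar/Greek/gray, house 4 = piano/Brazilian/purple.

Australian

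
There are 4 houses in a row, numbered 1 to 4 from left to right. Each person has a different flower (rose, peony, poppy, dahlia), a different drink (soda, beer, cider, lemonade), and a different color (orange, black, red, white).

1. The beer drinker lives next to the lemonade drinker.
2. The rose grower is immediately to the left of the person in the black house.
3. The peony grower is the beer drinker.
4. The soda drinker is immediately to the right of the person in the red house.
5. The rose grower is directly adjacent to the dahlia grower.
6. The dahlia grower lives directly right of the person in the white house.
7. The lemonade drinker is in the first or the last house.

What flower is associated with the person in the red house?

peony

The peony grower is narrowed to house 2 or 3; consider each.
Placing it in house 3 leads to a contradiction, so it's in house 2.
Clue 3: the beer drinker is in house 2.
Clue 1 places the lemonade drinker in house 1.
Clue 5 places the rose grower in house 3.
By clue 5, the dahlia grower is in house 4.
From clue 6, the person in the white house must be in house 3.
That leaves poppy as the flower for house 1.
The only color still possible for house 1 is orange.
That leaves black as the color for house 4.
Clue 4 places the soda drinker in house 3.
House 4's drink must be cider (nothing else left).
House 2 color: only red fits.
So: house 1 = poppy/lemonade/orange, house 2 = peony/beer/red, house 3 = rose/soda/white, house 4 = dahlia/cider/black.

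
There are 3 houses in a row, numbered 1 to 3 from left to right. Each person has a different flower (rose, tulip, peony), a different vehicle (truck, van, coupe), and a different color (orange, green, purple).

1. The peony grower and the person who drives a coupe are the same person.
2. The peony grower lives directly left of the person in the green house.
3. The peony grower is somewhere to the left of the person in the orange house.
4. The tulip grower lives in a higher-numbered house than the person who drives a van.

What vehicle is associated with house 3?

That leaves purple as the color for house 1.
The only vehicle still possible for house 3 is truck.
The peony grower is narrowed to house 1 or 2; consider each.
Placing it in house 2 leads to a contradiction, so it's in house 1.
From clue 1, the person who drives a coupe must be in house 1.
Clue 2: the person in the green house is in house 2.
House 2's vehicle must be van (nothing else left).
House 3's color must be orange (nothing else left).
The tulip grower is in house 3 (clue 4).
House 2 flower: only rose fits.
So: house 1 = peony/coupe/purple, house 2 = rose/van/green, house 3 = tulip/truck/orange.

truck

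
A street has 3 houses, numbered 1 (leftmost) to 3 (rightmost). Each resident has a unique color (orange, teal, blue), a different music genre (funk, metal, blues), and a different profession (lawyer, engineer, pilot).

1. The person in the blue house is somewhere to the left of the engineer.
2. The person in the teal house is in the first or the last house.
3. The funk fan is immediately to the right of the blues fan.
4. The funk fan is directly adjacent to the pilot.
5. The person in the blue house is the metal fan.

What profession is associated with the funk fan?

That leaves funk as the music genre for house 3.
By clue 3, the blues fan is in house 2.
Clue 4: the pilot is in house 2.
House 1 music genre: only metal fits.
So house 1 gets lawyer for profession.
House 3 profession: only engineer fits.
Clue 5: the person in the blue house is in house 1.
House 2 color: only orange fits.
House 3 color: only teal fits.
So: house 1 = blue/metal/lawyer, house 2 = orange/blues/pilot, house 3 = teal/funk/engineer.

engineer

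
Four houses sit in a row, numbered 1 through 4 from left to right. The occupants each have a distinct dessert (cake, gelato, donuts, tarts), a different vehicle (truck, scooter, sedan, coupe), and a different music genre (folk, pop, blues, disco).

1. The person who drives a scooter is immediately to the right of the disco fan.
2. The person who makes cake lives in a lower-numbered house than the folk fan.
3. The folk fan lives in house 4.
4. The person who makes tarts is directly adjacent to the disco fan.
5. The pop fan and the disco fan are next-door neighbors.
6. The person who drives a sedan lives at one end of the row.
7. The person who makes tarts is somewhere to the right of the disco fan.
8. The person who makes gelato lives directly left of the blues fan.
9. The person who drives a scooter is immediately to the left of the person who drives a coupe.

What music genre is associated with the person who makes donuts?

Clue 3: the folk fan is in house 4.
House 4 dessert: only donuts fits.
The person who makes gelato is narrowed to house 1 or 2; consider each.
Placing it in house 1 leads to a contradiction, so it's in house 2.
From clue 8, the blues fan must be in house 3.
So house 1 gets cake for dessert.
The only dessert still possible for house 3 is tarts.
The disco fan is in house 2 (clue 4).
Clue 5: the pop fan is in house 1.
Clue 1 places the person who drives a scooter in house 3.
Clue 9 places the person who drives a coupe in house 4.
That leaves truck as the vehicle for house 2.
House 1 vehicle: only sedan fits.
So: house 1 = cake/sedan/pop, house 2 = gelato/truck/disco, house 3 = tarts/scooter/blues, house 4 = donuts/coupe/folk.

folk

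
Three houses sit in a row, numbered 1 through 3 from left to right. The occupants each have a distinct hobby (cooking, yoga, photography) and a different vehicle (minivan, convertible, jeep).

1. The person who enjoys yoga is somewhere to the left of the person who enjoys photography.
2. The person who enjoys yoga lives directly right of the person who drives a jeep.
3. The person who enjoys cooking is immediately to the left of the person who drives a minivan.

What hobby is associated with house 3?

Clue 2 places the person who enjoys yoga in house 2.
Clue 2 places the person who drives a jeep in house 1.
House 1's hobby must be cooking (nothing else left).
The only hobby still possible for house 3 is photography.
Clue 3 places the person who drives a minivan in house 2.
House 3's vehicle must be convertible (nothing else left).
So: house 1 = cooking/jeep, house 2 = yoga/minivan, house 3 = photography/convertible.

photography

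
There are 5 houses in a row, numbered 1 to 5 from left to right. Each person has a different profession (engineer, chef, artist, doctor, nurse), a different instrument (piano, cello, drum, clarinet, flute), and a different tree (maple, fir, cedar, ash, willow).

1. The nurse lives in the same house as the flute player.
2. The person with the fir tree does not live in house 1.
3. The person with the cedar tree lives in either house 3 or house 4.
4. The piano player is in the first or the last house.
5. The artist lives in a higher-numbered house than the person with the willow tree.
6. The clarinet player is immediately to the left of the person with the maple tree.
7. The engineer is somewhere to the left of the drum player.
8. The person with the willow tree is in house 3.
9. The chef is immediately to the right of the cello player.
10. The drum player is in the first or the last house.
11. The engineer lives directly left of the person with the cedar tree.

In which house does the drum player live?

Clue 8 places the person with the willow tree in house 3.
From clue 10, the drum player must be in house 5.
House 1's tree must be ash (nothing else left).
Clue 11 places the engineer in house 3.
That leaves piano as the instrument for house 1.
That leaves cedar as the tree for house 4.
Clue 6: the clarinet player is in house 4.
Clue 6: the person with the maple tree is in house 5.
House 1 profession: only doctor fits.
House 2's profession must be nurse (nothing else left).
House 2 instrument: only flute fits.
So house 3 gets cello for instrument.
House 2's tree must be fir (nothing else left).
Clue 9 places the chef in house 4.
That leaves artist as the profession for house 5.
So: house 1 = doctor/piano/ash, house 2 = nurse/flute/fir, house 3 = engineer/cello/willow, house 4 = chef/clarinet/cedar, house 5 = artist/drum/maple.

5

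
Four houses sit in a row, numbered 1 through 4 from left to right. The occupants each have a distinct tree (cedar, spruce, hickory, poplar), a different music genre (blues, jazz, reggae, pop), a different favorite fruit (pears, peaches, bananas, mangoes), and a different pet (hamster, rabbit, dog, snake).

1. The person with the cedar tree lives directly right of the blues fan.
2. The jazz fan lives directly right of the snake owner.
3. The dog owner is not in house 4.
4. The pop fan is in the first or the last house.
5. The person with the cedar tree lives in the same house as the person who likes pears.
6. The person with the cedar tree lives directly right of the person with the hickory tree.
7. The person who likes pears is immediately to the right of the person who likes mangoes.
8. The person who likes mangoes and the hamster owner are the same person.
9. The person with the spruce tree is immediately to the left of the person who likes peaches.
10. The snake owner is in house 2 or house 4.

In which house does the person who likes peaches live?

4

Clue 10 places the snake owner in house 2.
That leaves rabbit as the pet for house 4.
By clue 2, the jazz fan is in house 3.
Clue 7 places the person who likes pears in house 2.
Clue 7 places the person who likes mangoes in house 1.
The hamster owner is in house 1 (clue 8).
That leaves poplar as the tree for house 4.
So house 3 gets dog for pet.
The person with the cedar tree is in house 2 (clue 5).
From clue 6, the person with the hickory tree must be in house 1.
House 3 tree: only spruce fits.
By clue 1, the blues fan is in house 1.
The person who likes peaches is in house 4 (clue 9).
That leaves reggae as the music genre for house 2.
House 4's music genre must be pop (nothing else left).
So house 3 gets bananas for favorite fruit.
So: house 1 = hickory/blues/mangoes/hamster, house 2 = cedar/reggae/pears/snake, house 3 = spruce/jazz/bananas/dog, house 4 = poplar/pop/peaches/rabbit.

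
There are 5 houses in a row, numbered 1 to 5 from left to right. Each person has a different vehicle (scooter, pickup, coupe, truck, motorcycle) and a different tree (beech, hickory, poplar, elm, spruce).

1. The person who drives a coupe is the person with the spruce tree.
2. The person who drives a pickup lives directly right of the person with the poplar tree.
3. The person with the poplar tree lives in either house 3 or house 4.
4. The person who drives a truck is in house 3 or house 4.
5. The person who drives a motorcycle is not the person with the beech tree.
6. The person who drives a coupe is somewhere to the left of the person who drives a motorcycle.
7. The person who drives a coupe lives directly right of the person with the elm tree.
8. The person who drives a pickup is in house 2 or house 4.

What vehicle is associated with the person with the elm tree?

scooter

House 1 vehicle: only scooter fits.
The only vehicle still possible for house 5 is motorcycle.
From clue 2, the person who drives a pickup must be in house 4.
From clue 2, the person with the poplar tree must be in house 3.
House 2's vehicle must be coupe (nothing else left).
So house 3 gets truck for vehicle.
That leaves hickory as the tree for house 5.
The person with the spruce tree is in house 2 (clue 1).
Clue 7 places the person with the elm tree in house 1.
House 4's tree must be beech (nothing else left).
So: house 1 = scooter/elm, house 2 = coupe/spruce, house 3 = truck/poplar, house 4 = pickup/beech, house 5 = motorcycle/hickory.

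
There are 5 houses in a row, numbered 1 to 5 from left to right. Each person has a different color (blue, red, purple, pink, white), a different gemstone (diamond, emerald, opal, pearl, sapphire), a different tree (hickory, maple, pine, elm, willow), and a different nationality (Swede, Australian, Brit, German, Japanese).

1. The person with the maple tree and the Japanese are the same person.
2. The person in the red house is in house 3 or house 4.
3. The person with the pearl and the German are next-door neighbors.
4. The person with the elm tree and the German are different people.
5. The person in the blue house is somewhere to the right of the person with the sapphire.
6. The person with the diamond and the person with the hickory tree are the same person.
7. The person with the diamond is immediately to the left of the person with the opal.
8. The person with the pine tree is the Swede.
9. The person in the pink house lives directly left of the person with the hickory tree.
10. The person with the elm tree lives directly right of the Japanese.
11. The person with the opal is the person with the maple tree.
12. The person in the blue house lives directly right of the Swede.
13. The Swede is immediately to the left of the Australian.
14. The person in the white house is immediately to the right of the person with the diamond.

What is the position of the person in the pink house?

1

The person in the pink house is narrowed to house 1 or 2; consider each.
Placing it in house 2 leads to a contradiction, so it's in house 1.
Clue 9 places the person with the hickory tree in house 2.
Clue 6 places the person with the diamond in house 2.
From clue 7, the person with the opal must be in house 3.
The person with the maple tree is in house 3 (clue 11).
The person in the white house is in house 3 (clue 14).
From clue 1, the Japanese must be in house 3.
The person with the elm tree is in house 4 (clue 10).
House 4 color: only red fits.
That leaves willow as the tree for house 5.
Clue 8 places the Swede in house 1.
Clue 12 places the person in the blue house in house 2.
The Australian is in house 2 (clue 13).
House 5's color must be purple (nothing else left).
House 1's tree must be pine (nothing else left).
House 4's nationality must be Brit (nothing else left).
The only nationality still possible for house 5 is German.
Clue 3: the person with the pearl is in house 4.
Clue 5 places the person with the sapphire in house 1.
The only gemstone still possible for house 5 is emerald.
So: house 1 = pink/sapphire/pine/Swede, house 2 = blue/diamond/hickory/Australian, house 3 = white/opal/maple/Japanese, house 4 = red/pearl/elm/Brit, house 5 = purple/emerald/willow/German.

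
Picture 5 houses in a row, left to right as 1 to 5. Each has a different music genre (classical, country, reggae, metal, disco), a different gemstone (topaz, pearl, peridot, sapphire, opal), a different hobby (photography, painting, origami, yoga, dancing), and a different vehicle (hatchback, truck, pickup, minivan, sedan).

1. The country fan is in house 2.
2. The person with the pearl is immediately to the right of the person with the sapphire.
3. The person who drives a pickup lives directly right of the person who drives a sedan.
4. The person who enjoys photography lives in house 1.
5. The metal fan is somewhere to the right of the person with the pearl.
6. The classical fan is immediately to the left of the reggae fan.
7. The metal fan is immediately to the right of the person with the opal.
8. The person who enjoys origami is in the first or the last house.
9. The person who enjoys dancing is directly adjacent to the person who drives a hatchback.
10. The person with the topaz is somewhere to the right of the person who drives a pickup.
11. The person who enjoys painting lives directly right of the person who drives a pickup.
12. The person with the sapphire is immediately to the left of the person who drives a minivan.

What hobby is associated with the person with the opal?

Clue 1 places the country fan in house 2.
Clue 4: the person who enjoys photography is in house 1.
House 5's hobby must be origami (nothing else left).
The only music genre still possible for house 1 is disco.
The classical fan is narrowed to house 3 or 4; consider each.
Placing it in house 4 leads to a contradiction, so it's in house 3.
Clue 6: the reggae fan is in house 4.
House 5 music genre: only metal fits.
From clue 7, the person with the opal must be in house 4.
The person with the pearl is narrowed to house 2 or 3; consider each.
Placing it in house 2 leads to a contradiction, so it's in house 3.
The person with the sapphire is in house 2 (clue 2).
The person who drives a minivan is in house 3 (clue 12).
House 1's gemstone must be peridot (nothing else left).
The only gemstone still possible for house 5 is topaz.
Clue 3 places the person who drives a sedan in house 1.
Clue 11: the person who enjoys painting is in house 3.
That leaves pickup as the vehicle for house 2.
By clue 9, the person who enjoys dancing is in house 4.
Clue 9 places the person who drives a hatchback in house 5.
So house 2 gets yoga for hobby.
The only vehicle still possible for house 4 is truck.
So: house 1 = disco/peridot/photography/sedan, house 2 = country/sapphire/yoga/pickup, house 3 = classical/pearl/painting/minivan, house 4 = reggae/opal/dancing/truck, house 5 = metal/topaz/origami/hatchback.

dancing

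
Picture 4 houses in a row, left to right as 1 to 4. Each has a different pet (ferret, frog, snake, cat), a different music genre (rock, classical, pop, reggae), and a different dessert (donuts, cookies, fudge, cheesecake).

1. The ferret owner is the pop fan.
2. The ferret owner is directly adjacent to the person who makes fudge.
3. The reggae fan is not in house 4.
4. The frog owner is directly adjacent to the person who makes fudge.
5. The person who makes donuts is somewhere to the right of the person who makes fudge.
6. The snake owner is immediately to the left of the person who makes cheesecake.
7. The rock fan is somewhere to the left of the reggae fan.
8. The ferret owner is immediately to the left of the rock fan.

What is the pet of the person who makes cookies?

ferret

By clue 8, the ferret owner is in house 1.
The rock fan is in house 2 (clue 8).
House 3's music genre must be reggae (nothing else left).
Clue 1: the pop fan is in house 1.
The person who makes fudge is in house 2 (clue 2).
Clue 4: the frog owner is in house 3.
That leaves snake as the pet for house 2.
House 4's pet must be cat (nothing else left).
The only music genre still possible for house 4 is classical.
That leaves cookies as the dessert for house 1.
By clue 6, the person who makes cheesecake is in house 3.
House 4 dessert: only donuts fits.
So: house 1 = ferret/pop/cookies, house 2 = snake/rock/fudge, house 3 = frog/reggae/cheesecake, house 4 = cat/classical/donuts.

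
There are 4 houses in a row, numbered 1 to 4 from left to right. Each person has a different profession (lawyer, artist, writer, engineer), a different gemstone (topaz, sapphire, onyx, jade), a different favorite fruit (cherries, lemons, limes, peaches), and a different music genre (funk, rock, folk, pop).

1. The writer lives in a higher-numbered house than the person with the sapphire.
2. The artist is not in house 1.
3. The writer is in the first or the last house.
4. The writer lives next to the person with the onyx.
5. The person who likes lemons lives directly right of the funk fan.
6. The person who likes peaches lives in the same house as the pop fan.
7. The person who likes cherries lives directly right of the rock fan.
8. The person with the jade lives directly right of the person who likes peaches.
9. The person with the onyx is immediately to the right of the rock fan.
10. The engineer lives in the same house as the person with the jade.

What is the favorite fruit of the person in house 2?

From clue 3, the writer must be in house 4.
Clue 4 places the person with the onyx in house 3.
From clue 9, the rock fan must be in house 2.
House 1's profession must be lawyer (nothing else left).
The person who likes cherries is in house 3 (clue 7).
From clue 10, the engineer must be in house 2.
Clue 10 places the person with the jade in house 2.
House 3 profession: only artist fits.
That leaves topaz as the gemstone for house 4.
That leaves peaches as the favorite fruit for house 1.
House 4 music genre: only folk fits.
Clue 6 places the pop fan in house 1.
House 1's gemstone must be sapphire (nothing else left).
House 3 music genre: only funk fits.
From clue 5, the person who likes lemons must be in house 4.
House 2 favorite fruit: only limes fits.
So: house 1 = lawyer/sapphire/peaches/pop, house 2 = engineer/jade/limes/rock, house 3 = artist/onyx/cherries/funk, house 4 = writer/topaz/lemons/folk.

limes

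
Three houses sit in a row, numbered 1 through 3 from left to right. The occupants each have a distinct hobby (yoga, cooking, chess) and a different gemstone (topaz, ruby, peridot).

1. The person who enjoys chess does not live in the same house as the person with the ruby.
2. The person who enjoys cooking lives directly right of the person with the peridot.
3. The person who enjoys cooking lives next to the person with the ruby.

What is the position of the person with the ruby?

3

The person who enjoys cooking is narrowed to house 2 or 3; consider each.
Placing it in house 3 leads to a contradiction, so it's in house 2.
By clue 2, the person with the peridot is in house 1.
House 2's gemstone must be topaz (nothing else left).
House 3's gemstone must be ruby (nothing else left).
Clue 1: the person who enjoys chess is in house 1.
That leaves yoga as the hobby for house 3.
So: house 1 = chess/peridot, house 2 = cooking/topaz, house 3 = yoga/ruby.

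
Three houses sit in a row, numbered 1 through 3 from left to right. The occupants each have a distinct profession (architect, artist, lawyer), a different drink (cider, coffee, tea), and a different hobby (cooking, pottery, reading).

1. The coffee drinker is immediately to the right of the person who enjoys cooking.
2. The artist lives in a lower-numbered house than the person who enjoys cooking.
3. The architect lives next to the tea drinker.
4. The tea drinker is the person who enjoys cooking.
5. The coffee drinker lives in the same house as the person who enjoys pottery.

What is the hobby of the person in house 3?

pottery

From clue 2, the artist must be in house 1.
Clue 2: the person who enjoys cooking is in house 2.
By clue 4, the tea drinker is in house 2.
The only drink still possible for house 1 is cider.
House 3 drink: only coffee fits.
House 1's hobby must be reading (nothing else left).
House 3's hobby must be pottery (nothing else left).
From clue 3, the architect must be in house 3.
House 2 profession: only lawyer fits.
So: house 1 = artist/cider/reading, house 2 = lawyer/tea/cooking, house 3 = architect/coffee/pottery.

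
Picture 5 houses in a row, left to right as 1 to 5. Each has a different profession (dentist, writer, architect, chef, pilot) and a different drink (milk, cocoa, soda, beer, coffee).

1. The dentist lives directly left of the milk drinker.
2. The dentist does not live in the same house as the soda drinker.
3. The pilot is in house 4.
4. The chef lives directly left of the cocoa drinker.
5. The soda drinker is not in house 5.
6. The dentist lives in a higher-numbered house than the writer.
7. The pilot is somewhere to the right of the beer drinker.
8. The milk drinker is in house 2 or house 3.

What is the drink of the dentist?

Clue 3 places the pilot in house 4.
So house 5 gets architect for profession.
By clue 1, the dentist is in house 2.
By clue 1, the milk drinker is in house 3.
Clue 6 places the writer in house 1.
So house 3 gets chef for profession.
That leaves coffee as the drink for house 5.
The cocoa drinker is in house 4 (clue 4).
So house 1 gets soda for drink.
So house 2 gets beer for drink.
So: house 1 = writer/soda, house 2 = dentist/beer, house 3 = chef/milk, house 4 = pilot/cocoa, house 5 = architect/coffee.

beer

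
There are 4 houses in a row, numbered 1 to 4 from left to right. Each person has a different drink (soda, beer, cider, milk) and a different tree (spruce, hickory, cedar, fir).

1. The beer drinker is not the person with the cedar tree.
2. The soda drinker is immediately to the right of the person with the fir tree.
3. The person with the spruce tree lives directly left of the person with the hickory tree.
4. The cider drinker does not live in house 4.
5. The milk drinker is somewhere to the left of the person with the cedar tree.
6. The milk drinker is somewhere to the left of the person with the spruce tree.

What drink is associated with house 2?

The only tree still possible for house 1 is fir.
By clue 2, the soda drinker is in house 2.
That leaves milk as the drink for house 1.
The only drink still possible for house 4 is beer.
So house 3 gets cider for drink.
That leaves hickory as the tree for house 4.
Clue 3 places the person with the spruce tree in house 3.
House 2 tree: only cedar fits.
So: house 1 = milk/fir, house 2 = soda/cedar, house 3 = cider/spruce, house 4 = beer/hickory.

soda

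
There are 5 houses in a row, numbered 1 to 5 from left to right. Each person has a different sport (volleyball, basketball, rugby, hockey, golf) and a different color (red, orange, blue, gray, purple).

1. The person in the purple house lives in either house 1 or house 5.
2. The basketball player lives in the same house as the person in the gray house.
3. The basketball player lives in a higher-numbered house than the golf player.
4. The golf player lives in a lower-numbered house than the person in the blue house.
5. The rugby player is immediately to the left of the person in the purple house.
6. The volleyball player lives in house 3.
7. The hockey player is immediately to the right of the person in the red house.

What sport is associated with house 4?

rugby

From clue 5, the rugby player must be in house 4.
From clue 5, the person in the purple house must be in house 5.
Clue 6: the volleyball player is in house 3.
House 1's sport must be golf (nothing else left).
By clue 2, the basketball player is in house 2.
The person in the gray house is in house 2 (clue 2).
House 5 sport: only hockey fits.
Clue 7: the person in the red house is in house 4.
House 1's color must be orange (nothing else left).
The only color still possible for house 3 is blue.
So: house 1 = golf/orange, house 2 = basketball/gray, house 3 = volleyball/blue, house 4 = rugby/red, house 5 = hockey/purple.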